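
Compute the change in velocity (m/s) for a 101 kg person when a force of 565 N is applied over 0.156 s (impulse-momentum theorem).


J = F * dt = 565 * 0.156 = 88.1400 N*s
delta_v = J / m
delta_v = 88.1400 / 101
delta_v = 0.8727


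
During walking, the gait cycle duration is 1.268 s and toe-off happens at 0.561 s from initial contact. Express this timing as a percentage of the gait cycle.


pct = (event_time / cycle_time) * 100
pct = (0.561 / 1.268) * 100
ratio = 0.4424
pct = 44.2429


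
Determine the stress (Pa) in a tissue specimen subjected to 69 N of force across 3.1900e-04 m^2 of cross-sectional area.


stress = F / A
stress = 69 / 3.1900e-04
stress = 216300.9404


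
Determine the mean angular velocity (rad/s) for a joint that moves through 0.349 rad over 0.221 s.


omega = delta_theta / delta_t
omega = 0.349 / 0.221
omega = 1.5792


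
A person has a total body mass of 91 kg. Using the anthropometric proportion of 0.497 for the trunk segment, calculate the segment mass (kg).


m_segment = body_mass * fraction
m_segment = 91 * 0.497
m_segment = 45.2270


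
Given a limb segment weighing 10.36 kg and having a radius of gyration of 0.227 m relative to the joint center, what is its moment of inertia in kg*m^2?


I = m * k^2
I = 10.36 * 0.227^2
k^2 = 0.0515
I = 0.5338


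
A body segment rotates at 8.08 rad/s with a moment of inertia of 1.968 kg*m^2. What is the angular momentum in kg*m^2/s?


L = I * omega
L = 1.968 * 8.08
L = 15.9014


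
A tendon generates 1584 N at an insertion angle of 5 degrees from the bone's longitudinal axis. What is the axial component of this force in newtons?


F_eff = F_tendon * cos(theta)
theta = 5 deg = 0.0873 rad
cos(theta) = 0.9962
F_eff = 1584 * 0.9962
F_eff = 1577.9724


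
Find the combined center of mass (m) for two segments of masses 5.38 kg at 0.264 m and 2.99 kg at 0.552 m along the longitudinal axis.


COM = (m1*x1 + m2*x2) / (m1 + m2)
COM = (5.38*0.264 + 2.99*0.552) / (5.38 + 2.99)
Numerator = 3.0708
Denominator = 8.3700
COM = 0.3669


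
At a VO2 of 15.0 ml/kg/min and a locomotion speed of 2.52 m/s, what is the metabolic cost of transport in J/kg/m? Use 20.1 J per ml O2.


Power per kg = VO2 * 20.1 / 60
Power per kg = 15.0 * 20.1 / 60 = 5.0250 W/kg
Cost = power_per_kg / speed
Cost = 5.0250 / 2.52
Cost = 1.9940


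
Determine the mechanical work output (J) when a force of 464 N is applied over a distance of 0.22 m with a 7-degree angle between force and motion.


W = F * d * cos(theta)
theta = 7 deg = 0.1222 rad
cos(theta) = 0.9925
W = 464 * 0.22 * 0.9925
W = 101.3191


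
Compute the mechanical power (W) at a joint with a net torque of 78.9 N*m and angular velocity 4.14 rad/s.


P = M * omega
P = 78.9 * 4.14
P = 326.6460


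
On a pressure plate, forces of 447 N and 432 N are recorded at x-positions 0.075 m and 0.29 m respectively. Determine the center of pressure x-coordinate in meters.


COP_x = (F1*x1 + F2*x2) / (F1 + F2)
COP_x = (447*0.075 + 432*0.29) / (447 + 432)
Numerator = 158.8050
Denominator = 879
COP_x = 0.1807


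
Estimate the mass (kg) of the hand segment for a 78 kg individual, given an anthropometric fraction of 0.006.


m_segment = body_mass * fraction
m_segment = 78 * 0.006
m_segment = 0.4680


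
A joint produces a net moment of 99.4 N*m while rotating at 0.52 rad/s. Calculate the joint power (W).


P = M * omega
P = 99.4 * 0.52
P = 51.6880


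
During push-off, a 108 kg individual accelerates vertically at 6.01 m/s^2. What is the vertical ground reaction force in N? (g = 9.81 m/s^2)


GRF = m * (g + a)
GRF = 108 * (9.81 + 6.01)
GRF = 108 * 15.8200
GRF = 1708.5600


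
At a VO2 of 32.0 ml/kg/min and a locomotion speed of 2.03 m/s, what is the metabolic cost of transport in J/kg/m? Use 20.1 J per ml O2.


Power per kg = VO2 * 20.1 / 60
Power per kg = 32.0 * 20.1 / 60 = 10.7200 W/kg
Cost = power_per_kg / speed
Cost = 10.7200 / 2.03
Cost = 5.2808


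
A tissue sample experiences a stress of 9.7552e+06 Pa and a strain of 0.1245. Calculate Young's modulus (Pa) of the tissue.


E = stress / strain
E = 9.7552e+06 / 0.1245
E = 7.8355e+07


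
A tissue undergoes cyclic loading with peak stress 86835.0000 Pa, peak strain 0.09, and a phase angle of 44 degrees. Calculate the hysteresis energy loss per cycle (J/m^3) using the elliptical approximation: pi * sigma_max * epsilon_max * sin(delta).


E_loss = pi * sigma_max * epsilon_max * sin(delta)
delta = 44 deg = 0.7679 rad
sin(delta) = 0.6947
E_loss = pi * 86835.0000 * 0.09 * 0.6947
E_loss = 17055.2647


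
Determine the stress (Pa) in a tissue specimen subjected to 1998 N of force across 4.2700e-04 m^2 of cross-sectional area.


stress = F / A
stress = 1998 / 4.2700e-04
stress = 4.6792e+06


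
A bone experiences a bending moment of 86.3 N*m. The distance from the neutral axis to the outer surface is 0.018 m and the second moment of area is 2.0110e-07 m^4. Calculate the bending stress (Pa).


sigma = M * c / I
sigma = 86.3 * 0.018 / 2.0110e-07
M * c = 1.5534
sigma = 7.7245e+06


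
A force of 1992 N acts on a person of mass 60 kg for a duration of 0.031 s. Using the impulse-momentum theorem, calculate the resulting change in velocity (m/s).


J = F * dt = 1992 * 0.031 = 61.7520 N*s
delta_v = J / m
delta_v = 61.7520 / 60
delta_v = 1.0292


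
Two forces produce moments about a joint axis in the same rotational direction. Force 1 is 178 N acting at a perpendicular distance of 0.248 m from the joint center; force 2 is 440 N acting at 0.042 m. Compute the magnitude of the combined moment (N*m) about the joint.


M = F1 * d1 + F2 * d2
M = 178 * 0.248 + 440 * 0.042
M = 44.1440 + 18.4800
M = 62.6240


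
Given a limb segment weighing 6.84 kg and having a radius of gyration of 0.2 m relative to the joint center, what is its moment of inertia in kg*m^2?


I = m * k^2
I = 6.84 * 0.2^2
k^2 = 0.0400
I = 0.2736


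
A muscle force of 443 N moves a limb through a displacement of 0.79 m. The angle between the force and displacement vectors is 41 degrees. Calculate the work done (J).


W = F * d * cos(theta)
theta = 41 deg = 0.7156 rad
cos(theta) = 0.7547
W = 443 * 0.79 * 0.7547
W = 264.1257


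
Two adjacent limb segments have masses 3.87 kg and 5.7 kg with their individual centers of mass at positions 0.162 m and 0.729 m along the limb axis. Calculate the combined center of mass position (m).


COM = (m1*x1 + m2*x2) / (m1 + m2)
COM = (3.87*0.162 + 5.7*0.729) / (3.87 + 5.7)
Numerator = 4.7822
Denominator = 9.5700
COM = 0.4997


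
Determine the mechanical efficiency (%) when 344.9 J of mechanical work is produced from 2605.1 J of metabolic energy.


eta = (W_mech / E_meta) * 100
eta = (344.9 / 2605.1) * 100
ratio = 0.1324
eta = 13.2394


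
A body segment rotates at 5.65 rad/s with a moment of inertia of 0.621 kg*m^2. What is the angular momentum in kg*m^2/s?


L = I * omega
L = 0.621 * 5.65
L = 3.5087


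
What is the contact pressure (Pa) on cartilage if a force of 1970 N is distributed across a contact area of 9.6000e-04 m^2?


P = F / A
P = 1970 / 9.6000e-04
P = 2.0521e+06


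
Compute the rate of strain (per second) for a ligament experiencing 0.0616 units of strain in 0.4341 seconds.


strain_rate = delta_strain / delta_t
strain_rate = 0.0616 / 0.4341
strain_rate = 0.1419


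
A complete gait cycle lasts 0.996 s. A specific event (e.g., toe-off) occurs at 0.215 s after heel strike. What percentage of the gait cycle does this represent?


pct = (event_time / cycle_time) * 100
pct = (0.215 / 0.996) * 100
ratio = 0.2159
pct = 21.5863


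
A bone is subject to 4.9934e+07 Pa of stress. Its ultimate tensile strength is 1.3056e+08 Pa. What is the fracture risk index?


FRI = applied / ultimate
FRI = 4.9934e+07 / 1.3056e+08
FRI = 0.3825


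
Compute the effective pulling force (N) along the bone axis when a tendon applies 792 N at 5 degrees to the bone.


F_eff = F_tendon * cos(theta)
theta = 5 deg = 0.0873 rad
cos(theta) = 0.9962
F_eff = 792 * 0.9962
F_eff = 788.9862


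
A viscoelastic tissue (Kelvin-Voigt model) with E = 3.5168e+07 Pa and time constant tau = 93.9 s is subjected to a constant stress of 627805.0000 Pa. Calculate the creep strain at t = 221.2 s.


epsilon(t) = (sigma/E) * (1 - exp(-t/tau))
sigma/E = 627805.0000 / 3.5168e+07 = 0.0179
exp(-t/tau) = exp(-221.2 / 93.9) = 0.0948
epsilon = 0.0179 * (1 - 0.0948)
epsilon = 0.0162


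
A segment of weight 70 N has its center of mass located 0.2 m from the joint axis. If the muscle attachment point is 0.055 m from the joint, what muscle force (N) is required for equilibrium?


F_muscle = W * d_load / d_muscle
F_muscle = 70 * 0.2 / 0.055
Numerator = 14.0000
F_muscle = 254.5455


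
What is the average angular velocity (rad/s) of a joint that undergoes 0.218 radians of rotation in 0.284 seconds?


omega = delta_theta / delta_t
omega = 0.218 / 0.284
omega = 0.7676


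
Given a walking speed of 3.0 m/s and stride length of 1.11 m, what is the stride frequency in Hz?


f = v / stride_length
f = 3.0 / 1.11
f = 2.7027


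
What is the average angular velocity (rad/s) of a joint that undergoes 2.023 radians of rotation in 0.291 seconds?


omega = delta_theta / delta_t
omega = 2.023 / 0.291
omega = 6.9519


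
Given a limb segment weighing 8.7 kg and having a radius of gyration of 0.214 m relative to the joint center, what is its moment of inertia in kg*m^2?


I = m * k^2
I = 8.7 * 0.214^2
k^2 = 0.0458
I = 0.3984


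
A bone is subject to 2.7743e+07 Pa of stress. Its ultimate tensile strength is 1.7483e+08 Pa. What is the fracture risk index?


FRI = applied / ultimate
FRI = 2.7743e+07 / 1.7483e+08
FRI = 0.1587


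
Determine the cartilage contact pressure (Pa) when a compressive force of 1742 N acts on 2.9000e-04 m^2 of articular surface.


P = F / A
P = 1742 / 2.9000e-04
P = 6.0069e+06


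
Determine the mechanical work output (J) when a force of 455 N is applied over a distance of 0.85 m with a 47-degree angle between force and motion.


W = F * d * cos(theta)
theta = 47 deg = 0.8203 rad
cos(theta) = 0.6820
W = 455 * 0.85 * 0.6820
W = 263.7629


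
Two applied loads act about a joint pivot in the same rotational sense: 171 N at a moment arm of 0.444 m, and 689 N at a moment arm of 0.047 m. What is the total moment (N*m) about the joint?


M = F1 * d1 + F2 * d2
M = 171 * 0.444 + 689 * 0.047
M = 75.9240 + 32.3830
M = 108.3070


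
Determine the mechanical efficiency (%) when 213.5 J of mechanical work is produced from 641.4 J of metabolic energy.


eta = (W_mech / E_meta) * 100
eta = (213.5 / 641.4) * 100
ratio = 0.3329
eta = 33.2866


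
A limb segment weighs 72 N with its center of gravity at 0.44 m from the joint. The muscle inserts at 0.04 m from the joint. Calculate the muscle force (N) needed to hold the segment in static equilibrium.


F_muscle = W * d_load / d_muscle
F_muscle = 72 * 0.44 / 0.04
Numerator = 31.6800
F_muscle = 792.0000


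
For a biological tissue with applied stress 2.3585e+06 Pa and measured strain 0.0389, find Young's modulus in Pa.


E = stress / strain
E = 2.3585e+06 / 0.0389
E = 6.0630e+07


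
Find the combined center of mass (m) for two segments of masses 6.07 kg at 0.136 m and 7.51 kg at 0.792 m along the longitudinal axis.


COM = (m1*x1 + m2*x2) / (m1 + m2)
COM = (6.07*0.136 + 7.51*0.792) / (6.07 + 7.51)
Numerator = 6.7734
Denominator = 13.5800
COM = 0.4988


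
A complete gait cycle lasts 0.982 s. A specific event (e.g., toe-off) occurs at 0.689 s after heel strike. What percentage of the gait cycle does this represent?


pct = (event_time / cycle_time) * 100
pct = (0.689 / 0.982) * 100
ratio = 0.7016
pct = 70.1629


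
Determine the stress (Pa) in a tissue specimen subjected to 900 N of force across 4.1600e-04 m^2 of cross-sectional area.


stress = F / A
stress = 900 / 4.1600e-04
stress = 2.1635e+06


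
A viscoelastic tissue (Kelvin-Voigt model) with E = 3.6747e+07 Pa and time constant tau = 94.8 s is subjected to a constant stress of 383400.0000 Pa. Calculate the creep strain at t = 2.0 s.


epsilon(t) = (sigma/E) * (1 - exp(-t/tau))
sigma/E = 383400.0000 / 3.6747e+07 = 0.0104
exp(-t/tau) = exp(-2.0 / 94.8) = 0.9791
epsilon = 0.0104 * (1 - 0.9791)
epsilon = 2.1781e-04


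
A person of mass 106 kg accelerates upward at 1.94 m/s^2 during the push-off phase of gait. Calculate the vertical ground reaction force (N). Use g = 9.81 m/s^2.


GRF = m * (g + a)
GRF = 106 * (9.81 + 1.94)
GRF = 106 * 11.7500
GRF = 1245.5000


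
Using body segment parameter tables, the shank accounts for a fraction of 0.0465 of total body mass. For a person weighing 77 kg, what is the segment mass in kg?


m_segment = body_mass * fraction
m_segment = 77 * 0.0465
m_segment = 3.5805


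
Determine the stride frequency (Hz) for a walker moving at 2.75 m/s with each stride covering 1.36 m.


f = v / stride_length
f = 2.75 / 1.36
f = 2.0221


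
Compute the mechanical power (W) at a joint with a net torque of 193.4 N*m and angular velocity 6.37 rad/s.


P = M * omega
P = 193.4 * 6.37
P = 1231.9580


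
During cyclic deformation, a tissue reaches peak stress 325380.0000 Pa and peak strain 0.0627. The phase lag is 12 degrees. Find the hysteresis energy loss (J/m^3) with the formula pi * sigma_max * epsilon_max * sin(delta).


E_loss = pi * sigma_max * epsilon_max * sin(delta)
delta = 12 deg = 0.2094 rad
sin(delta) = 0.2079
E_loss = pi * 325380.0000 * 0.0627 * 0.2079
E_loss = 13325.6125


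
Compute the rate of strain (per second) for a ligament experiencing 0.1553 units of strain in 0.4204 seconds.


strain_rate = delta_strain / delta_t
strain_rate = 0.1553 / 0.4204
strain_rate = 0.3694


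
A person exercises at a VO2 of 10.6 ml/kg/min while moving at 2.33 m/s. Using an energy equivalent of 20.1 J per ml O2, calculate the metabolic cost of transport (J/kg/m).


Power per kg = VO2 * 20.1 / 60
Power per kg = 10.6 * 20.1 / 60 = 3.5510 W/kg
Cost = power_per_kg / speed
Cost = 3.5510 / 2.33
Cost = 1.5240


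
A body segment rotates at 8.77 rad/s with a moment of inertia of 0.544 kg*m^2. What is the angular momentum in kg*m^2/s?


L = I * omega
L = 0.544 * 8.77
L = 4.7709


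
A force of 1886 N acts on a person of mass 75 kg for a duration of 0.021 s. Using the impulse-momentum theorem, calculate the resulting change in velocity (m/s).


J = F * dt = 1886 * 0.021 = 39.6060 N*s
delta_v = J / m
delta_v = 39.6060 / 75
delta_v = 0.5281


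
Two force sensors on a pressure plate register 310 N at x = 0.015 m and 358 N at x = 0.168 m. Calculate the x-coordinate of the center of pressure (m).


COP_x = (F1*x1 + F2*x2) / (F1 + F2)
COP_x = (310*0.015 + 358*0.168) / (310 + 358)
Numerator = 64.7940
Denominator = 668
COP_x = 0.0970


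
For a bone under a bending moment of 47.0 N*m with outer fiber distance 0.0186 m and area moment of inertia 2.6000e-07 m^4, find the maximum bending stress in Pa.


sigma = M * c / I
sigma = 47.0 * 0.0186 / 2.6000e-07
M * c = 0.8742
sigma = 3.3623e+06


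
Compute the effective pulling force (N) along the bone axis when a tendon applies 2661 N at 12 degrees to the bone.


F_eff = F_tendon * cos(theta)
theta = 12 deg = 0.2094 rad
cos(theta) = 0.9781
F_eff = 2661 * 0.9781
F_eff = 2602.8508


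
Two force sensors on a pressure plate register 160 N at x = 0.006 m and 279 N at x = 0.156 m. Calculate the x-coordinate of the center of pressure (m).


COP_x = (F1*x1 + F2*x2) / (F1 + F2)
COP_x = (160*0.006 + 279*0.156) / (160 + 279)
Numerator = 44.4840
Denominator = 439
COP_x = 0.1013


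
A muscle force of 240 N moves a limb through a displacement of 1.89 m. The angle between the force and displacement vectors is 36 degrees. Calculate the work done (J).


W = F * d * cos(theta)
theta = 36 deg = 0.6283 rad
cos(theta) = 0.8090
W = 240 * 1.89 * 0.8090
W = 366.9701


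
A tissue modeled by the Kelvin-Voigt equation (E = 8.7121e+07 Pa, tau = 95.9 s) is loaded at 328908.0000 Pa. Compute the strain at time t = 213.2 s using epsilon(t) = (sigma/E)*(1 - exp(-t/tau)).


epsilon(t) = (sigma/E) * (1 - exp(-t/tau))
sigma/E = 328908.0000 / 8.7121e+07 = 0.0038
exp(-t/tau) = exp(-213.2 / 95.9) = 0.1083
epsilon = 0.0038 * (1 - 0.1083)
epsilon = 0.0034


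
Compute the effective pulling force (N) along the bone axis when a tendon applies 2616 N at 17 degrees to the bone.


F_eff = F_tendon * cos(theta)
theta = 17 deg = 0.2967 rad
cos(theta) = 0.9563
F_eff = 2616 * 0.9563
F_eff = 2501.6932


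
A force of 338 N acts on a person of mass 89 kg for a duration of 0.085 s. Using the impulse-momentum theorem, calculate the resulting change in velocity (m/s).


J = F * dt = 338 * 0.085 = 28.7300 N*s
delta_v = J / m
delta_v = 28.7300 / 89
delta_v = 0.3228


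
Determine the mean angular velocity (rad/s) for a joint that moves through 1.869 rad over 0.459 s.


omega = delta_theta / delta_t
omega = 1.869 / 0.459
omega = 4.0719


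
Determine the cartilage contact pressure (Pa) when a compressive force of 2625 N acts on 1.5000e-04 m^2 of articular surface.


P = F / A
P = 2625 / 1.5000e-04
P = 1.7500e+07


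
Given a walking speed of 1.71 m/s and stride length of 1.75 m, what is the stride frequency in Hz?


f = v / stride_length
f = 1.71 / 1.75
f = 0.9771


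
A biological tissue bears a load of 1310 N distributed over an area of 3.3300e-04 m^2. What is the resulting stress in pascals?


stress = F / A
stress = 1310 / 3.3300e-04
stress = 3.9339e+06


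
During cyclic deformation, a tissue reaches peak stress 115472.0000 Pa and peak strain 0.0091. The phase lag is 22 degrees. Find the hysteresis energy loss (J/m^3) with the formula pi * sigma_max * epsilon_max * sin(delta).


E_loss = pi * sigma_max * epsilon_max * sin(delta)
delta = 22 deg = 0.3840 rad
sin(delta) = 0.3746
E_loss = pi * 115472.0000 * 0.0091 * 0.3746
E_loss = 1236.6402


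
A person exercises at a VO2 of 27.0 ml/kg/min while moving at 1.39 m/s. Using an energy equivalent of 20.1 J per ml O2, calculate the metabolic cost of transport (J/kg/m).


Power per kg = VO2 * 20.1 / 60
Power per kg = 27.0 * 20.1 / 60 = 9.0450 W/kg
Cost = power_per_kg / speed
Cost = 9.0450 / 1.39
Cost = 6.5072


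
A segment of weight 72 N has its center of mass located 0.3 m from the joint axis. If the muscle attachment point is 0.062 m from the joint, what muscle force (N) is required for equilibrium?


F_muscle = W * d_load / d_muscle
F_muscle = 72 * 0.3 / 0.062
Numerator = 21.6000
F_muscle = 348.3871


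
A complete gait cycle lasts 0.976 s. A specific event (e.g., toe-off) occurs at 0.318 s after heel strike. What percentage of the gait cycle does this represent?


pct = (event_time / cycle_time) * 100
pct = (0.318 / 0.976) * 100
ratio = 0.3258
pct = 32.5820


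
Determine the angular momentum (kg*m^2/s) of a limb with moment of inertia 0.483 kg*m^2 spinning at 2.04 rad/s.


L = I * omega
L = 0.483 * 2.04
L = 0.9853


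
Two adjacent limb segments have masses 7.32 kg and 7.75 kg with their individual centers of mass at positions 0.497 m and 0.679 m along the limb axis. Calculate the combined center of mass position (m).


COM = (m1*x1 + m2*x2) / (m1 + m2)
COM = (7.32*0.497 + 7.75*0.679) / (7.32 + 7.75)
Numerator = 8.9003
Denominator = 15.0700
COM = 0.5906


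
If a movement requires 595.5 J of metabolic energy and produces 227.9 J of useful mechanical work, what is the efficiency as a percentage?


eta = (W_mech / E_meta) * 100
eta = (227.9 / 595.5) * 100
ratio = 0.3827
eta = 38.2704


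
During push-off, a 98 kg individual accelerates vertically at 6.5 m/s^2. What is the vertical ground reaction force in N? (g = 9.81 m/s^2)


GRF = m * (g + a)
GRF = 98 * (9.81 + 6.5)
GRF = 98 * 16.3100
GRF = 1598.3800


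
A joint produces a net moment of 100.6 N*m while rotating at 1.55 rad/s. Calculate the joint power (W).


P = M * omega
P = 100.6 * 1.55
P = 155.9300


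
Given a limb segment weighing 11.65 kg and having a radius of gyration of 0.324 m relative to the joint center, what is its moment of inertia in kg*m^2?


I = m * k^2
I = 11.65 * 0.324^2
k^2 = 0.1050
I = 1.2230


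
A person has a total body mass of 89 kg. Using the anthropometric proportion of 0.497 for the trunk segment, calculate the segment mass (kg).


m_segment = body_mass * fraction
m_segment = 89 * 0.497
m_segment = 44.2330


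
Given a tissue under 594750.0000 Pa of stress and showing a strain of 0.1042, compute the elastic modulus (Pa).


E = stress / strain
E = 594750.0000 / 0.1042
E = 5.7078e+06


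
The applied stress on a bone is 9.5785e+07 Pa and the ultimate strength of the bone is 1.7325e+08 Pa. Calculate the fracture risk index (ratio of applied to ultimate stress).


FRI = applied / ultimate
FRI = 9.5785e+07 / 1.7325e+08
FRI = 0.5529


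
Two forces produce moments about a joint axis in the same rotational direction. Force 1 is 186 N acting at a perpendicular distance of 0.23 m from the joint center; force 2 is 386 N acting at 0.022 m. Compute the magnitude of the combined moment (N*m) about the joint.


M = F1 * d1 + F2 * d2
M = 186 * 0.23 + 386 * 0.022
M = 42.7800 + 8.4920
M = 51.2720


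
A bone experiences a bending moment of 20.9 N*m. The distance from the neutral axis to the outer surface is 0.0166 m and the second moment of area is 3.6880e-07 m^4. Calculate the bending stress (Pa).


sigma = M * c / I
sigma = 20.9 * 0.0166 / 3.6880e-07
M * c = 0.3469
sigma = 940726.6811


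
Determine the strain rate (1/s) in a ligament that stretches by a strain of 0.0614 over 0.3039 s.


strain_rate = delta_strain / delta_t
strain_rate = 0.0614 / 0.3039
strain_rate = 0.2020


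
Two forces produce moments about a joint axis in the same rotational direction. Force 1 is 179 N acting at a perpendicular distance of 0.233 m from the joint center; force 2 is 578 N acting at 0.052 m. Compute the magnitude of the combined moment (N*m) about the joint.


M = F1 * d1 + F2 * d2
M = 179 * 0.233 + 578 * 0.052
M = 41.7070 + 30.0560
M = 71.7630


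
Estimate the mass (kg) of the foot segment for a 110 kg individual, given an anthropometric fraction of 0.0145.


m_segment = body_mass * fraction
m_segment = 110 * 0.0145
m_segment = 1.5950


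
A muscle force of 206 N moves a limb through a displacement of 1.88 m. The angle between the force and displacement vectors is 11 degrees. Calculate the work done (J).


W = F * d * cos(theta)
theta = 11 deg = 0.1920 rad
cos(theta) = 0.9816
W = 206 * 1.88 * 0.9816
W = 380.1646


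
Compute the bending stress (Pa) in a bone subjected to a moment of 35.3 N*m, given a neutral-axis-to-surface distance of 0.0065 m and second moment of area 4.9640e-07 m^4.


sigma = M * c / I
sigma = 35.3 * 0.0065 / 4.9640e-07
M * c = 0.2294
sigma = 462228.0419


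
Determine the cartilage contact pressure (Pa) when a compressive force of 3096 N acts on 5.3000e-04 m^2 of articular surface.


P = F / A
P = 3096 / 5.3000e-04
P = 5.8415e+06


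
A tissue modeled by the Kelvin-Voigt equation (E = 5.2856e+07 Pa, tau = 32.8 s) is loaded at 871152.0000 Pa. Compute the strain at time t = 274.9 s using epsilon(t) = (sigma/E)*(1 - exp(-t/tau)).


epsilon(t) = (sigma/E) * (1 - exp(-t/tau))
sigma/E = 871152.0000 / 5.2856e+07 = 0.0165
exp(-t/tau) = exp(-274.9 / 32.8) = 2.2916e-04
epsilon = 0.0165 * (1 - 2.2916e-04)
epsilon = 0.0165


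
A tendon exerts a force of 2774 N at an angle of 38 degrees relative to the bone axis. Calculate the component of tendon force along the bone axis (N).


F_eff = F_tendon * cos(theta)
theta = 38 deg = 0.6632 rad
cos(theta) = 0.7880
F_eff = 2774 * 0.7880
F_eff = 2185.9418


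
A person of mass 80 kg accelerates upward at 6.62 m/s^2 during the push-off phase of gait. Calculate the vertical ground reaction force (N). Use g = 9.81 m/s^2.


GRF = m * (g + a)
GRF = 80 * (9.81 + 6.62)
GRF = 80 * 16.4300
GRF = 1314.4000


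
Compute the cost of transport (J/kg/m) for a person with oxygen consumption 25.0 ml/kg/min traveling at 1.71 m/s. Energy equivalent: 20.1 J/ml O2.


Power per kg = VO2 * 20.1 / 60
Power per kg = 25.0 * 20.1 / 60 = 8.3750 W/kg
Cost = power_per_kg / speed
Cost = 8.3750 / 1.71
Cost = 4.8977


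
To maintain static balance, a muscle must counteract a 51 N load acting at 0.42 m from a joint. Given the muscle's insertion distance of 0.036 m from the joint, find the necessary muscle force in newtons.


F_muscle = W * d_load / d_muscle
F_muscle = 51 * 0.42 / 0.036
Numerator = 21.4200
F_muscle = 595.0000


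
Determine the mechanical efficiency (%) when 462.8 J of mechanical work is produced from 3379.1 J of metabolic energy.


eta = (W_mech / E_meta) * 100
eta = (462.8 / 3379.1) * 100
ratio = 0.1370
eta = 13.6960


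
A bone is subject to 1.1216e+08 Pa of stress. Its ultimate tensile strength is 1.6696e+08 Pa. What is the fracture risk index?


FRI = applied / ultimate
FRI = 1.1216e+08 / 1.6696e+08
FRI = 0.6718


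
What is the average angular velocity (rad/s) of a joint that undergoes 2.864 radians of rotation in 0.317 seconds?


omega = delta_theta / delta_t
omega = 2.864 / 0.317
omega = 9.0347


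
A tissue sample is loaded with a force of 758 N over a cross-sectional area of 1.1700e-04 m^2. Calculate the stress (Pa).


stress = F / A
stress = 758 / 1.1700e-04
stress = 6.4786e+06


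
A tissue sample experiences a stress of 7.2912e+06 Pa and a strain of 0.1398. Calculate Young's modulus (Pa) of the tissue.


E = stress / strain
E = 7.2912e+06 / 0.1398
E = 5.2155e+07


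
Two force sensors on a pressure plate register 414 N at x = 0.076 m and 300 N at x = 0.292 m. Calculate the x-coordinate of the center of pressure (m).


COP_x = (F1*x1 + F2*x2) / (F1 + F2)
COP_x = (414*0.076 + 300*0.292) / (414 + 300)
Numerator = 119.0640
Denominator = 714
COP_x = 0.1668


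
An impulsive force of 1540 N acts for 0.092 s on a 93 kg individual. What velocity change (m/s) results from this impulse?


J = F * dt = 1540 * 0.092 = 141.6800 N*s
delta_v = J / m
delta_v = 141.6800 / 93
delta_v = 1.5234


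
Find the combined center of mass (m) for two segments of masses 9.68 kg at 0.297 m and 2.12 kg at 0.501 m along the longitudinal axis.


COM = (m1*x1 + m2*x2) / (m1 + m2)
COM = (9.68*0.297 + 2.12*0.501) / (9.68 + 2.12)
Numerator = 3.9371
Denominator = 11.8000
COM = 0.3337


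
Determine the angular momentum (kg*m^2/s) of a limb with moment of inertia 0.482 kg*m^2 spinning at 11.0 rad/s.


L = I * omega
L = 0.482 * 11.0
L = 5.3020


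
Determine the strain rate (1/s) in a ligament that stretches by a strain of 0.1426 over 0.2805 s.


strain_rate = delta_strain / delta_t
strain_rate = 0.1426 / 0.2805
strain_rate = 0.5084


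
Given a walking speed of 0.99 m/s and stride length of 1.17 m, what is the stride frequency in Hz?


f = v / stride_length
f = 0.99 / 1.17
f = 0.8462


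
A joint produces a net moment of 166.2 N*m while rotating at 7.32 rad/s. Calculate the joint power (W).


P = M * omega
P = 166.2 * 7.32
P = 1216.5840


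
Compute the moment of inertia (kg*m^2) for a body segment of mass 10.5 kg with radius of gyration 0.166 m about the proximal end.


I = m * k^2
I = 10.5 * 0.166^2
k^2 = 0.0276
I = 0.2893


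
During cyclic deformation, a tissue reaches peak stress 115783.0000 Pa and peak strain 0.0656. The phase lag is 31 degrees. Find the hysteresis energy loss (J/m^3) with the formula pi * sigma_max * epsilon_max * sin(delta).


E_loss = pi * sigma_max * epsilon_max * sin(delta)
delta = 31 deg = 0.5411 rad
sin(delta) = 0.5150
E_loss = pi * 115783.0000 * 0.0656 * 0.5150
E_loss = 12289.6028


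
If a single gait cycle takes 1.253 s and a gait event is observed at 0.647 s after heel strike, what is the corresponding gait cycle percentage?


pct = (event_time / cycle_time) * 100
pct = (0.647 / 1.253) * 100
ratio = 0.5164
pct = 51.6361


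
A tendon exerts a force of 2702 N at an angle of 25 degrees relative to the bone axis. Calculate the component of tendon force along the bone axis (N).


F_eff = F_tendon * cos(theta)
theta = 25 deg = 0.4363 rad
cos(theta) = 0.9063
F_eff = 2702 * 0.9063
F_eff = 2448.8436


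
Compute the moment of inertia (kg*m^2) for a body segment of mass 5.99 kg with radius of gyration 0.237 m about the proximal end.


I = m * k^2
I = 5.99 * 0.237^2
k^2 = 0.0562
I = 0.3365


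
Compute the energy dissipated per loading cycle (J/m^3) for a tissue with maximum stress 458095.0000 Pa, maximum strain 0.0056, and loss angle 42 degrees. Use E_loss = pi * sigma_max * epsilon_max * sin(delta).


E_loss = pi * sigma_max * epsilon_max * sin(delta)
delta = 42 deg = 0.7330 rad
sin(delta) = 0.6691
E_loss = pi * 458095.0000 * 0.0056 * 0.6691
E_loss = 5392.6762


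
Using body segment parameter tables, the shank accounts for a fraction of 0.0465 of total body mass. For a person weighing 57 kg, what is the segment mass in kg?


m_segment = body_mass * fraction
m_segment = 57 * 0.0465
m_segment = 2.6505


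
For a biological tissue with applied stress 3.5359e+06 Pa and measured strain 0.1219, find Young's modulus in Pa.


E = stress / strain
E = 3.5359e+06 / 0.1219
E = 2.9007e+07


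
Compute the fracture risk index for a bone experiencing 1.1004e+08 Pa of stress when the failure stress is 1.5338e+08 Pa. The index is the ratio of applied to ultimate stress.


FRI = applied / ultimate
FRI = 1.1004e+08 / 1.5338e+08
FRI = 0.7174


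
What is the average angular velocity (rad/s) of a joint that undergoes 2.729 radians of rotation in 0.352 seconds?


omega = delta_theta / delta_t
omega = 2.729 / 0.352
omega = 7.7528


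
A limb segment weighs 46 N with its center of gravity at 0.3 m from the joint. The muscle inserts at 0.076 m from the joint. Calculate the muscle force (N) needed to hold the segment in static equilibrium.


F_muscle = W * d_load / d_muscle
F_muscle = 46 * 0.3 / 0.076
Numerator = 13.8000
F_muscle = 181.5789


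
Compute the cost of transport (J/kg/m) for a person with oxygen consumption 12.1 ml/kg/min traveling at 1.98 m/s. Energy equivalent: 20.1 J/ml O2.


Power per kg = VO2 * 20.1 / 60
Power per kg = 12.1 * 20.1 / 60 = 4.0535 W/kg
Cost = power_per_kg / speed
Cost = 4.0535 / 1.98
Cost = 2.0472


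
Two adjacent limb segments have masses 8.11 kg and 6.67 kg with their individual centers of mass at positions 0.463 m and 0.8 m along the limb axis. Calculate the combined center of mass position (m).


COM = (m1*x1 + m2*x2) / (m1 + m2)
COM = (8.11*0.463 + 6.67*0.8) / (8.11 + 6.67)
Numerator = 9.0909
Denominator = 14.7800
COM = 0.6151


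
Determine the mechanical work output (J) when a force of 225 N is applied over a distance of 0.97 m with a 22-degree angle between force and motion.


W = F * d * cos(theta)
theta = 22 deg = 0.3840 rad
cos(theta) = 0.9272
W = 225 * 0.97 * 0.9272
W = 202.3579


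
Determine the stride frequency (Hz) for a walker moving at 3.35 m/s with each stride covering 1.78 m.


f = v / stride_length
f = 3.35 / 1.78
f = 1.8820


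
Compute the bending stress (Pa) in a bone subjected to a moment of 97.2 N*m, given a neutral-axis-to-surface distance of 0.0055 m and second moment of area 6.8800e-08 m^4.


sigma = M * c / I
sigma = 97.2 * 0.0055 / 6.8800e-08
M * c = 0.5346
sigma = 7.7703e+06


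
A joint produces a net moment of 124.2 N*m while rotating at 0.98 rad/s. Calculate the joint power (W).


P = M * omega
P = 124.2 * 0.98
P = 121.7160


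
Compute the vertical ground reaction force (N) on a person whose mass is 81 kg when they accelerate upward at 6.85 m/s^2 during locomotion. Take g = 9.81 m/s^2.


GRF = m * (g + a)
GRF = 81 * (9.81 + 6.85)
GRF = 81 * 16.6600
GRF = 1349.4600


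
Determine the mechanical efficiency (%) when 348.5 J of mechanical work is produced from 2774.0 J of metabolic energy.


eta = (W_mech / E_meta) * 100
eta = (348.5 / 2774.0) * 100
ratio = 0.1256
eta = 12.5631


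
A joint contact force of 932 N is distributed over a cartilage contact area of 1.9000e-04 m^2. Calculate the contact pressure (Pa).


P = F / A
P = 932 / 1.9000e-04
P = 4.9053e+06


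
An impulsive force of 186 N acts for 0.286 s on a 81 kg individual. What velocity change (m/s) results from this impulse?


J = F * dt = 186 * 0.286 = 53.1960 N*s
delta_v = J / m
delta_v = 53.1960 / 81
delta_v = 0.6567


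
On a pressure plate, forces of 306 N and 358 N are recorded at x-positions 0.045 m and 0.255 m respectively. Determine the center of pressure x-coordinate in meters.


COP_x = (F1*x1 + F2*x2) / (F1 + F2)
COP_x = (306*0.045 + 358*0.255) / (306 + 358)
Numerator = 105.0600
Denominator = 664
COP_x = 0.1582


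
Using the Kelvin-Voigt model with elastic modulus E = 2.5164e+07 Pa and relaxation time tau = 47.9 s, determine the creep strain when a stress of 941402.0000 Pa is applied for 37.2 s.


epsilon(t) = (sigma/E) * (1 - exp(-t/tau))
sigma/E = 941402.0000 / 2.5164e+07 = 0.0374
exp(-t/tau) = exp(-37.2 / 47.9) = 0.4600
epsilon = 0.0374 * (1 - 0.4600)
epsilon = 0.0202


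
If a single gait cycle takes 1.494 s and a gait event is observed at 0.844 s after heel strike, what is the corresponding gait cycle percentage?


pct = (event_time / cycle_time) * 100
pct = (0.844 / 1.494) * 100
ratio = 0.5649
pct = 56.4926


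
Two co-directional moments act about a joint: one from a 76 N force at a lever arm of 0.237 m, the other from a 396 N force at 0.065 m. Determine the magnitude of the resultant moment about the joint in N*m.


M = F1 * d1 + F2 * d2
M = 76 * 0.237 + 396 * 0.065
M = 18.0120 + 25.7400
M = 43.7520


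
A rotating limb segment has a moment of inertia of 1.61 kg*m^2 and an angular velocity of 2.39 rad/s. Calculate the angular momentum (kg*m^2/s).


L = I * omega
L = 1.61 * 2.39
L = 3.8479


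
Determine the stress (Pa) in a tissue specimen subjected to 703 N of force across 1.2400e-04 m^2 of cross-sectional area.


stress = F / A
stress = 703 / 1.2400e-04
stress = 5.6694e+06


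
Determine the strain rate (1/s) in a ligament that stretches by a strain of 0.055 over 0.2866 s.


strain_rate = delta_strain / delta_t
strain_rate = 0.055 / 0.2866
strain_rate = 0.1919


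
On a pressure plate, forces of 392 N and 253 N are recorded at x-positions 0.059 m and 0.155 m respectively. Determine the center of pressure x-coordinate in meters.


COP_x = (F1*x1 + F2*x2) / (F1 + F2)
COP_x = (392*0.059 + 253*0.155) / (392 + 253)
Numerator = 62.3430
Denominator = 645
COP_x = 0.0967


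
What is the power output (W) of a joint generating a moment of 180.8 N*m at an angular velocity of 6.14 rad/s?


P = M * omega
P = 180.8 * 6.14
P = 1110.1120


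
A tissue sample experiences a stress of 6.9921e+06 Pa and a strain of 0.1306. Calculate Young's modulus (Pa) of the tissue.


E = stress / strain
E = 6.9921e+06 / 0.1306
E = 5.3538e+07


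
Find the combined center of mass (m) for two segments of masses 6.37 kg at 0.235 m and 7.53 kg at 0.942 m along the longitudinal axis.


COM = (m1*x1 + m2*x2) / (m1 + m2)
COM = (6.37*0.235 + 7.53*0.942) / (6.37 + 7.53)
Numerator = 8.5902
Denominator = 13.9000
COM = 0.6180


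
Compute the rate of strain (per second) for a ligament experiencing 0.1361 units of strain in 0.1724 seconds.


strain_rate = delta_strain / delta_t
strain_rate = 0.1361 / 0.1724
strain_rate = 0.7894


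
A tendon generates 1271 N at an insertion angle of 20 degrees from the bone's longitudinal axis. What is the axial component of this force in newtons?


F_eff = F_tendon * cos(theta)
theta = 20 deg = 0.3491 rad
cos(theta) = 0.9397
F_eff = 1271 * 0.9397
F_eff = 1194.3493


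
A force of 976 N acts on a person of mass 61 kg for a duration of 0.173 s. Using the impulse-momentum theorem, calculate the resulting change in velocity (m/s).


J = F * dt = 976 * 0.173 = 168.8480 N*s
delta_v = J / m
delta_v = 168.8480 / 61
delta_v = 2.7680


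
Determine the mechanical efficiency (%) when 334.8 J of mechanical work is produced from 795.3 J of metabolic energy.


eta = (W_mech / E_meta) * 100
eta = (334.8 / 795.3) * 100
ratio = 0.4210
eta = 42.0973


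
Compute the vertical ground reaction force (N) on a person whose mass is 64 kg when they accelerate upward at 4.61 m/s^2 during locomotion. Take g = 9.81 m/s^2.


GRF = m * (g + a)
GRF = 64 * (9.81 + 4.61)
GRF = 64 * 14.4200
GRF = 922.8800


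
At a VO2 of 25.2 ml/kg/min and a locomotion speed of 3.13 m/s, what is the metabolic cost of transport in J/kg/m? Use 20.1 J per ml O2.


Power per kg = VO2 * 20.1 / 60
Power per kg = 25.2 * 20.1 / 60 = 8.4420 W/kg
Cost = power_per_kg / speed
Cost = 8.4420 / 3.13
Cost = 2.6971


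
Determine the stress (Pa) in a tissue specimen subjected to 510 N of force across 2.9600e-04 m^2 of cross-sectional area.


stress = F / A
stress = 510 / 2.9600e-04
stress = 1.7230e+06


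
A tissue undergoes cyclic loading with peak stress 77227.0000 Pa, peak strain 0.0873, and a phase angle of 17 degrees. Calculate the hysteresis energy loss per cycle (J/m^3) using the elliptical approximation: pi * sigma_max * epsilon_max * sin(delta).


E_loss = pi * sigma_max * epsilon_max * sin(delta)
delta = 17 deg = 0.2967 rad
sin(delta) = 0.2924
E_loss = pi * 77227.0000 * 0.0873 * 0.2924
E_loss = 6192.5372


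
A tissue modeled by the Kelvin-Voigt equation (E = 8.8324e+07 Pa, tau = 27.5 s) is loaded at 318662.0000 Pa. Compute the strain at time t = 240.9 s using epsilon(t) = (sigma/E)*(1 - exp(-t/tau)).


epsilon(t) = (sigma/E) * (1 - exp(-t/tau))
sigma/E = 318662.0000 / 8.8324e+07 = 0.0036
exp(-t/tau) = exp(-240.9 / 27.5) = 1.5688e-04
epsilon = 0.0036 * (1 - 1.5688e-04)
epsilon = 0.0036


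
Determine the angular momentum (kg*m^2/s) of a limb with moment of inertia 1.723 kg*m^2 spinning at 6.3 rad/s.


L = I * omega
L = 1.723 * 6.3
L = 10.8549


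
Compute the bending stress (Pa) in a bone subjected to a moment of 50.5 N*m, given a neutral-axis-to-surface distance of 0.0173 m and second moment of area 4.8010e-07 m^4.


sigma = M * c / I
sigma = 50.5 * 0.0173 / 4.8010e-07
M * c = 0.8736
sigma = 1.8197e+06


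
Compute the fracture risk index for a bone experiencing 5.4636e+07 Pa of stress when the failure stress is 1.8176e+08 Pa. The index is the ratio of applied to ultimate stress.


FRI = applied / ultimate
FRI = 5.4636e+07 / 1.8176e+08
FRI = 0.3006


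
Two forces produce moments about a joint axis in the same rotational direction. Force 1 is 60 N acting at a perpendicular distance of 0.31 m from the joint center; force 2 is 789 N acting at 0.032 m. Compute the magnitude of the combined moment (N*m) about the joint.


M = F1 * d1 + F2 * d2
M = 60 * 0.31 + 789 * 0.032
M = 18.6000 + 25.2480
M = 43.8480


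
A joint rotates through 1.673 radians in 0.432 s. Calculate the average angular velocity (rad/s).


omega = delta_theta / delta_t
omega = 1.673 / 0.432
omega = 3.8727


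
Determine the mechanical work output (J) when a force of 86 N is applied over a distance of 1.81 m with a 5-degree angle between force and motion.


W = F * d * cos(theta)
theta = 5 deg = 0.0873 rad
cos(theta) = 0.9962
W = 86 * 1.81 * 0.9962
W = 155.0677


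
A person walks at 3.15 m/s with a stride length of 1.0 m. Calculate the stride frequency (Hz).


f = v / stride_length
f = 3.15 / 1.0
f = 3.1500


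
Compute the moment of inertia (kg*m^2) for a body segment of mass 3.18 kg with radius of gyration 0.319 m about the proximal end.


I = m * k^2
I = 3.18 * 0.319^2
k^2 = 0.1018
I = 0.3236


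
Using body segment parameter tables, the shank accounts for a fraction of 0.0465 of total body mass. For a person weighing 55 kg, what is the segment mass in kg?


m_segment = body_mass * fraction
m_segment = 55 * 0.0465
m_segment = 2.5575
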